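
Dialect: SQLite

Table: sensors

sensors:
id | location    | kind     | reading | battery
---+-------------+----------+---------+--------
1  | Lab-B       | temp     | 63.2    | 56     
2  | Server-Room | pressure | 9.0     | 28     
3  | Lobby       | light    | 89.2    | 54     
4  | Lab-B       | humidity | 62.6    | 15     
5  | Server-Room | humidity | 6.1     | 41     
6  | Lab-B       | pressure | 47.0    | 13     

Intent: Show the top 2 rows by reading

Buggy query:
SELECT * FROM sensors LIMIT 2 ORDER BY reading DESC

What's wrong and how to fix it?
Bug: ORDER BY cannot follow LIMIT; LIMIT is the final clause

Fix: Sort with ORDER BY, then apply LIMIT

Corrected query:
SELECT * FROM sensors ORDER BY reading DESC LIMIT 2

Result:
id | location | kind  | reading | battery
---+----------+-------+---------+--------
3  | Lobby    | light | 89.2    | 54     
1  | Lab-B    | temp  | 63.2    | 56     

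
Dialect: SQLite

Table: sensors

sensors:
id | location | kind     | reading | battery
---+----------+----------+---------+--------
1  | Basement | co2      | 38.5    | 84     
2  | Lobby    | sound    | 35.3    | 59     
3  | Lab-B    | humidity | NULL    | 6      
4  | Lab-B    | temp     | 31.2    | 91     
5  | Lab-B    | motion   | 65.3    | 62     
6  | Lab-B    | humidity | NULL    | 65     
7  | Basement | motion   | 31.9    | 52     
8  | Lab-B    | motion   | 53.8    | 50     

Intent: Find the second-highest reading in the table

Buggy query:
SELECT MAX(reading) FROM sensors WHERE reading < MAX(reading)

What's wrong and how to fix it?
Bug: The inner MAX is an aggregate inside WHERE, which is not allowed

Fix: Compute the overall MAX in a subquery, then take MAX of rows below it

Corrected query:
SELECT MAX(reading) FROM sensors WHERE reading < (SELECT MAX(reading) FROM sensors)

Result:
MAX(reading)
------------
53.8        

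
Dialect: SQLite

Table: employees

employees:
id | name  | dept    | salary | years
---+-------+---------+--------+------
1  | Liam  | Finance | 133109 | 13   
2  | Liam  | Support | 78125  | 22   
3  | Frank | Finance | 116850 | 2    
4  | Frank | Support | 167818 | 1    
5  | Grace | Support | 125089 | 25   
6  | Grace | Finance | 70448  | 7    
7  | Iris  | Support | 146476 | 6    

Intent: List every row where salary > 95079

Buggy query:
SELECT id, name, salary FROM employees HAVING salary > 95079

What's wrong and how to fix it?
Bug: This is a non-aggregate query (no GROUP BY, no aggregates), so in SQLite the HAVING clause is invalid here; a row-level condition belongs in WHERE

Fix: Replace HAVING with WHERE since the condition applies to individual rows

Corrected query:
SELECT id, name, salary FROM employees WHERE salary > 95079

Result:
id | name  | salary
---+-------+-------
1  | Liam  | 133109
3  | Frank | 116850
4  | Frank | 167818
5  | Grace | 125089
7  | Iris  | 146476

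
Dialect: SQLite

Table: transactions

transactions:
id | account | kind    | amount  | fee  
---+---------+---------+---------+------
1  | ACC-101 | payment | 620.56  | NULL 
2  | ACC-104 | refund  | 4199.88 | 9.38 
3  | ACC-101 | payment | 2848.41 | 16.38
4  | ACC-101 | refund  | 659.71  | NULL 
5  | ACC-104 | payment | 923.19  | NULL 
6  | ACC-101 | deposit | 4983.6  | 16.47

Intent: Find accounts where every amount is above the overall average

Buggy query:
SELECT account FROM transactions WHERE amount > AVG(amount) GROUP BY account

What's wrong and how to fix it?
Bug: WHERE evaluates per row before aggregation, so AVG() is unavailable

Fix: Use a subquery for AVG and a HAVING MIN(...) filter so the condition holds for every row in the group

Corrected query:
SELECT account FROM transactions GROUP BY account HAVING MIN(amount) > (SELECT AVG(amount) FROM transactions)

Result:
(no rows)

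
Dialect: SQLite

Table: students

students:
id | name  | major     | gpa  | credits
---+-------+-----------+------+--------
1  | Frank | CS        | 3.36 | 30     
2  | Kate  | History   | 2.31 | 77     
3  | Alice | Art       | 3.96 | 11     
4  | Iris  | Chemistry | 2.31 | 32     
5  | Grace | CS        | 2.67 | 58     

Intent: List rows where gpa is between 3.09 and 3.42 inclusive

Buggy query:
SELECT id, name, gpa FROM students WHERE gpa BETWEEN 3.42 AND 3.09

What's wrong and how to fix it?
Bug: The bounds are reversed; BETWEEN a AND b requires a <= b to match anything

Fix: Write BETWEEN 3.09 AND 3.42

Corrected query:
SELECT id, name, gpa FROM students WHERE gpa BETWEEN 3.09 AND 3.42

Result:
id | name  | gpa 
---+-------+-----
1  | Frank | 3.36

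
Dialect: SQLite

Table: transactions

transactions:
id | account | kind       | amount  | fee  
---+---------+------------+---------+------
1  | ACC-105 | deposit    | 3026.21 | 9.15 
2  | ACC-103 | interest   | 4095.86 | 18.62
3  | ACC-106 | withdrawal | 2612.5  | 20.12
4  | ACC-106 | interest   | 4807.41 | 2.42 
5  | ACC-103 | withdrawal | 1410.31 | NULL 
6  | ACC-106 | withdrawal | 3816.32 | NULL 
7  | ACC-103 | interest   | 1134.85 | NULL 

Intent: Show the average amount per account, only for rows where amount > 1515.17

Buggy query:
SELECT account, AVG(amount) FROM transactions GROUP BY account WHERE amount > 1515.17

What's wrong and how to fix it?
Bug: Row-level WHERE must come before GROUP BY in the clause order

Fix: Move the WHERE clause before GROUP BY

Corrected query:
SELECT account, AVG(amount) FROM transactions WHERE amount > 1515.17 GROUP BY account

Result:
account | AVG(amount)
--------+------------
ACC-103 | 4095.86    
ACC-105 | 3026.21    
ACC-106 | 3745.41    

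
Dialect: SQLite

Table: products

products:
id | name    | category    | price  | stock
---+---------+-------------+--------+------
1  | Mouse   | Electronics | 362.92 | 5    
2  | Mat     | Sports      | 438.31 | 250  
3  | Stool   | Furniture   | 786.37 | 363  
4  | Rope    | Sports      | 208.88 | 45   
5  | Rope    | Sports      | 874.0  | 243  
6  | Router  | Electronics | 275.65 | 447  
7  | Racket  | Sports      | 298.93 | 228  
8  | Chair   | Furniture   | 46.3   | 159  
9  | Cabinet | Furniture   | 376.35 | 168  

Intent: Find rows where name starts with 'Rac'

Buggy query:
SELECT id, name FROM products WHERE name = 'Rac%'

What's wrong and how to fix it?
Bug: '=' compares the literal string including the % character; pattern matching needs LIKE

Fix: Replace '=' with LIKE so 'Rac%' is treated as a pattern

Corrected query:
SELECT id, name FROM products WHERE name LIKE 'Rac%'

Result:
id | name  
---+-------
7  | Racket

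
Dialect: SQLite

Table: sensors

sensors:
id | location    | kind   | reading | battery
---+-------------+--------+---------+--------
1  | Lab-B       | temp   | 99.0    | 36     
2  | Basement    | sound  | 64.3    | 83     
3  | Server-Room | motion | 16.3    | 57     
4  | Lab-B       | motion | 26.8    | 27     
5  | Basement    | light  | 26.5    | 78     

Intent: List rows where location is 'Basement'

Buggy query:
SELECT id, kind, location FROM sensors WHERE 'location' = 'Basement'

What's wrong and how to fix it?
Bug: 'location' in single quotes is a string literal, not the column; the comparison is literal-vs-literal and never true

Fix: Remove the quotes around the column name (or use double quotes for an identifier)

Corrected query:
SELECT id, kind, location FROM sensors WHERE location = 'Basement'

Result:
id | kind  | location
---+-------+---------
2  | sound | Basement
5  | light | Basement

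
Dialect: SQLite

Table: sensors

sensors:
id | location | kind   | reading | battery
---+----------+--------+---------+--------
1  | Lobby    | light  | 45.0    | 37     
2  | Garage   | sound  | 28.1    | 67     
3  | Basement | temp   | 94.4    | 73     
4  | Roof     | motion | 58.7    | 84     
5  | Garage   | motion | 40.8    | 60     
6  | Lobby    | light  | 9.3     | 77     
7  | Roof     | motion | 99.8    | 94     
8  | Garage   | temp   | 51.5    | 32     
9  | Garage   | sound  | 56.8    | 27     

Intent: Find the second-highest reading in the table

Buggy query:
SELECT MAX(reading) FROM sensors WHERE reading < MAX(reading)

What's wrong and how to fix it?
Bug: MAX(reading) on the right of the comparison is an aggregate-in-WHERE error

Fix: Put the inner MAX in a scalar subquery

Corrected query:
SELECT MAX(reading) FROM sensors WHERE reading < (SELECT MAX(reading) FROM sensors)

Result:
MAX(reading)
------------
94.4        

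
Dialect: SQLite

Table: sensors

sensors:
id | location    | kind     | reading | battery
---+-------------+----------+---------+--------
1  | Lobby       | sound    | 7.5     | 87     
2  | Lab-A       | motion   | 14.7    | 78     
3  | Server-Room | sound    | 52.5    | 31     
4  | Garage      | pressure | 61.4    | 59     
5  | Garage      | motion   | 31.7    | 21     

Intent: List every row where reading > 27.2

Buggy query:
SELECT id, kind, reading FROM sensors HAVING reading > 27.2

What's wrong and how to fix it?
Bug: HAVING filters the output of aggregation, but this query has no GROUP BY and no aggregate functions, so SQLite rejects it (HAVING clause on a non-aggregate query); the condition here is per row

Fix: Use WHERE for row-level filtering

Corrected query:
SELECT id, kind, reading FROM sensors WHERE reading > 27.2

Result:
id | kind     | reading
---+----------+--------
3  | sound    | 52.5   
4  | pressure | 61.4   
5  | motion   | 31.7   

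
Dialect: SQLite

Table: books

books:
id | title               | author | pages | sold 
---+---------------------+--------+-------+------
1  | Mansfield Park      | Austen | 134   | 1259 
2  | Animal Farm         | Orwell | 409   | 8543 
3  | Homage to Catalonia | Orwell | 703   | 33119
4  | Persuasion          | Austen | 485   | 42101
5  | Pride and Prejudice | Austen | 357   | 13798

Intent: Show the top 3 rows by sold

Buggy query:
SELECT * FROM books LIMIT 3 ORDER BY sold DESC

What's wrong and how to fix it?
Bug: ORDER BY cannot follow LIMIT; LIMIT is the final clause

Fix: Sort with ORDER BY, then apply LIMIT

Corrected query:
SELECT * FROM books ORDER BY sold DESC LIMIT 3

Result:
id | title               | author | pages | sold 
---+---------------------+--------+-------+------
4  | Persuasion          | Austen | 485   | 42101
3  | Homage to Catalonia | Orwell | 703   | 33119
5  | Pride and Prejudice | Austen | 357   | 13798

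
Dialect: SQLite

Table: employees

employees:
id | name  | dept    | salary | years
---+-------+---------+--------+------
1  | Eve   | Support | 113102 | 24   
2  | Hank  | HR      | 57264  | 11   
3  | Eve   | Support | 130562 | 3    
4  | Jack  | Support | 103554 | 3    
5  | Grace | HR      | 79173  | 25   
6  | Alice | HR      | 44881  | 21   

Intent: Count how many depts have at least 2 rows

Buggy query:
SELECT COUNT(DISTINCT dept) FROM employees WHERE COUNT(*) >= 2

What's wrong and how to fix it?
Bug: COUNT(*) cannot appear in WHERE; the per-group count doesn't exist yet

Fix: Group first with HAVING COUNT(*) >= 2, then COUNT the resulting groups

Corrected query:
SELECT COUNT(*) FROM (SELECT dept FROM employees GROUP BY dept HAVING COUNT(*) >= 2)

Result:
COUNT(*)
--------
2       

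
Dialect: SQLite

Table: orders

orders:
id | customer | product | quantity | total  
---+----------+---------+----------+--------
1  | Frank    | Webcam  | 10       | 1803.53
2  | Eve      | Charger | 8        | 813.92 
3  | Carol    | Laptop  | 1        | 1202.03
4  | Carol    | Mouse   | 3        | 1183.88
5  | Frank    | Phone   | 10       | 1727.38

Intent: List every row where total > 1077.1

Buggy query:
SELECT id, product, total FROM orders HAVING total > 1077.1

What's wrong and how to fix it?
Bug: This is a non-aggregate query (no GROUP BY, no aggregates), so in SQLite the HAVING clause is invalid here; a row-level condition belongs in WHERE

Fix: Use WHERE for row-level filtering

Corrected query:
SELECT id, product, total FROM orders WHERE total > 1077.1

Result:
id | product | total  
---+---------+--------
1  | Webcam  | 1803.53
3  | Laptop  | 1202.03
4  | Mouse   | 1183.88
5  | Phone   | 1727.38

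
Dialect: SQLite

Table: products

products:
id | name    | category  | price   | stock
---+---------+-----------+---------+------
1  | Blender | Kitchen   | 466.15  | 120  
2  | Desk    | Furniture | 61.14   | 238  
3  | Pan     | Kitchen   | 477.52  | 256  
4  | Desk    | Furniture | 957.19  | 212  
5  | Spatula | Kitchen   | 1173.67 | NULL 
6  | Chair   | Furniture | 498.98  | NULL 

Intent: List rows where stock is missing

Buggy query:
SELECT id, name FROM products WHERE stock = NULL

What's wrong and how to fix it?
Bug: Comparing to NULL with '=' never matches; NULL = NULL is unknown, not true

Fix: Use IS NULL to test for NULL

Corrected query:
SELECT id, name FROM products WHERE stock IS NULL

Result:
id | name   
---+--------
5  | Spatula
6  | Chair  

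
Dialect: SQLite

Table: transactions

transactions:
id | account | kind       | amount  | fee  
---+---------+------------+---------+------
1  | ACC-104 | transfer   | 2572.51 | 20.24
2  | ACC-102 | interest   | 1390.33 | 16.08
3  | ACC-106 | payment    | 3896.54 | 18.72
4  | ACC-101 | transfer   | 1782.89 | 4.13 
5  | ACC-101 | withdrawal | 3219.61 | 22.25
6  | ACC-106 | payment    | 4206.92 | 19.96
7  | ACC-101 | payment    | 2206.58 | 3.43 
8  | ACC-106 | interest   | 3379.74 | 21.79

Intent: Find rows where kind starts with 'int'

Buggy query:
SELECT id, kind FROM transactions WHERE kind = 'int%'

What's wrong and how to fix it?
Bug: '=' compares the literal string including the % character; pattern matching needs LIKE

Fix: Replace '=' with LIKE so 'int%' is treated as a pattern

Corrected query:
SELECT id, kind FROM transactions WHERE kind LIKE 'int%'

Result:
id | kind    
---+---------
2  | interest
8  | interest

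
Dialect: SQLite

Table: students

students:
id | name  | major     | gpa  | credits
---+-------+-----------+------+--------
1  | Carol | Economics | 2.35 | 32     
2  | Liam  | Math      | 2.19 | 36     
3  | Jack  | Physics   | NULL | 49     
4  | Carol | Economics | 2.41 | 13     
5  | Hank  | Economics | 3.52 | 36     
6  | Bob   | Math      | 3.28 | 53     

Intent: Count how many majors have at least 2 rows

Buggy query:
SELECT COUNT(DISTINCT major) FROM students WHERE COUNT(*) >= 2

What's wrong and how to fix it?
Bug: COUNT(*) cannot appear in WHERE; the per-group count doesn't exist yet

Fix: Group first with HAVING COUNT(*) >= 2, then COUNT the resulting groups

Corrected query:
SELECT COUNT(*) FROM (SELECT major FROM students GROUP BY major HAVING COUNT(*) >= 2)

Result:
COUNT(*)
--------
2       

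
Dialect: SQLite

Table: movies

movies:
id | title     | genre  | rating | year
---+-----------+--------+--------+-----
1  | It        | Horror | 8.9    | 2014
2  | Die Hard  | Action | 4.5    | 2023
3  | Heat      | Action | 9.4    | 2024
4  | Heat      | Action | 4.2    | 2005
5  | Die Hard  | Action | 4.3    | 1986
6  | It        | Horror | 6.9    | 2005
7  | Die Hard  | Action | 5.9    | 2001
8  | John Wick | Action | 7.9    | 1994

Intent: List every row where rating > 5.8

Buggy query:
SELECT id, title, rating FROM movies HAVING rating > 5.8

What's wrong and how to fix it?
Bug: HAVING filters the output of aggregation, but this query has no GROUP BY and no aggregate functions, so SQLite rejects it (HAVING clause on a non-aggregate query); the condition here is per row

Fix: Use WHERE for row-level filtering

Corrected query:
SELECT id, title, rating FROM movies WHERE rating > 5.8

Result:
id | title     | rating
---+-----------+-------
1  | It        | 8.9   
3  | Heat      | 9.4   
6  | It        | 6.9   
7  | Die Hard  | 5.9   
8  | John Wick | 7.9   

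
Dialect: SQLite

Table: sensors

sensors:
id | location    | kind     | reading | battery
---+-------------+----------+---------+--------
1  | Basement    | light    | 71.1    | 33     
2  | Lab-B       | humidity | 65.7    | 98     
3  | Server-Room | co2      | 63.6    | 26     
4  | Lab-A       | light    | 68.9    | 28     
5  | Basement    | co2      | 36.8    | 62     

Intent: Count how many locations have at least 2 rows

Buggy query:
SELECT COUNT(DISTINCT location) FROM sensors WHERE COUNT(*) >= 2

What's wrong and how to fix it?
Bug: COUNT(*) cannot appear in WHERE; the per-group count doesn't exist yet

Fix: Group first with HAVING COUNT(*) >= 2, then COUNT the resulting groups

Corrected query:
SELECT COUNT(*) FROM (SELECT location FROM sensors GROUP BY location HAVING COUNT(*) >= 2)

Result:
COUNT(*)
--------
1       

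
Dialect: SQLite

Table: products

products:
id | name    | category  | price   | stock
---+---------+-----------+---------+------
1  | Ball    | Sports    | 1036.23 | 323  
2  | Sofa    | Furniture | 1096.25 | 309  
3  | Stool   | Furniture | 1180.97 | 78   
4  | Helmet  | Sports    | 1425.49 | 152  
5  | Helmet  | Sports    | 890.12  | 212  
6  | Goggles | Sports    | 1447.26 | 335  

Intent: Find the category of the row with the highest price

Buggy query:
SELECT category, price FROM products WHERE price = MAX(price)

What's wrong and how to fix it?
Bug: MAX(price) is an aggregate and cannot be used directly in WHERE

Fix: Wrap MAX in a scalar subquery so WHERE compares against a single value

Corrected query:
SELECT category, price FROM products WHERE price = (SELECT MAX(price) FROM products)

Result:
category | price  
---------+--------
Sports   | 1447.26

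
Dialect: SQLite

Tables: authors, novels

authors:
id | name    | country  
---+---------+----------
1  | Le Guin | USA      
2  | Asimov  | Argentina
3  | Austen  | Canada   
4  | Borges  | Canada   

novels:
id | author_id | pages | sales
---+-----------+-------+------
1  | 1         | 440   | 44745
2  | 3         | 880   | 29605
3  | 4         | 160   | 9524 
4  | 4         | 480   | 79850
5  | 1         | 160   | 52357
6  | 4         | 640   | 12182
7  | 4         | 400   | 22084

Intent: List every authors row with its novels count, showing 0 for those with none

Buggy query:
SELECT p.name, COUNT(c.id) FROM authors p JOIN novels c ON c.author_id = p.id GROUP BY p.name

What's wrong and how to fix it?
Bug: INNER JOIN drops authors rows that have no matching novels rows

Fix: Use LEFT JOIN so parents without children still appear (COUNT(c.id) gives 0)

Corrected query:
SELECT p.name, COUNT(c.id) FROM authors p LEFT JOIN novels c ON c.author_id = p.id GROUP BY p.name

Result:
name    | COUNT(c.id)
--------+------------
Asimov  | 0          
Austen  | 1          
Borges  | 4          
Le Guin | 2          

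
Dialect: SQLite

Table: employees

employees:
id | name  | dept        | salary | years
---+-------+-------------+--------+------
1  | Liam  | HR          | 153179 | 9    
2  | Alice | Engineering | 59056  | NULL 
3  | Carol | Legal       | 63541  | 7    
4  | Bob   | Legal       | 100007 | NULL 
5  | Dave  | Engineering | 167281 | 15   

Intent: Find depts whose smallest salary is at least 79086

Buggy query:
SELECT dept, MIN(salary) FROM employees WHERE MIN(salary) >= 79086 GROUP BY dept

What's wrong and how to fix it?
Bug: Aggregates like MIN are computed per group after WHERE runs

Fix: Use HAVING for the per-group MIN condition

Corrected query:
SELECT dept, MIN(salary) FROM employees GROUP BY dept HAVING MIN(salary) >= 79086

Result:
dept | MIN(salary)
-----+------------
HR   | 153179     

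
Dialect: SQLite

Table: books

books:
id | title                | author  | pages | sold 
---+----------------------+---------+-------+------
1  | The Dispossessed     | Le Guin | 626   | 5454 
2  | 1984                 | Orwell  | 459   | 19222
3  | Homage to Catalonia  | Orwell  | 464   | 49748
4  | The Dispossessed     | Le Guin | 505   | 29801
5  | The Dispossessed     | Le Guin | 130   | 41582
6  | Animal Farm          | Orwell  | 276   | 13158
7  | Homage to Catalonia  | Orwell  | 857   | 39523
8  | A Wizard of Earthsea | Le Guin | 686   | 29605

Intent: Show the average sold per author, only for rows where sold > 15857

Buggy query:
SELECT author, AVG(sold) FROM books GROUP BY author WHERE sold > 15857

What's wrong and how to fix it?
Bug: WHERE cannot follow GROUP BY

Fix: Place WHERE between FROM and GROUP BY

Corrected query:
SELECT author, AVG(sold) FROM books WHERE sold > 15857 GROUP BY author

Result:
author  | AVG(sold)   
--------+-------------
Le Guin | 33662.666667
Orwell  | 36164.333333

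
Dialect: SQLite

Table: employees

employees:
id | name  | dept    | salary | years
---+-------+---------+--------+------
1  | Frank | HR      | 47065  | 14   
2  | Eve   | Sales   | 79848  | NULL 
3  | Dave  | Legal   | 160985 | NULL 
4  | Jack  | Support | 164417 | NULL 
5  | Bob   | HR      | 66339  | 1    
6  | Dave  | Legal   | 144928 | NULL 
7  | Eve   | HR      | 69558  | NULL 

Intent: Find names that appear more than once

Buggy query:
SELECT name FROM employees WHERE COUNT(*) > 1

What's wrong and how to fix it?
Bug: WHERE can't reference COUNT(*); aggregates are computed after WHERE

Fix: GROUP BY name, then filter groups with HAVING COUNT(*) > 1

Corrected query:
SELECT name FROM employees GROUP BY name HAVING COUNT(*) > 1

Result:
name
----
Dave
Eve 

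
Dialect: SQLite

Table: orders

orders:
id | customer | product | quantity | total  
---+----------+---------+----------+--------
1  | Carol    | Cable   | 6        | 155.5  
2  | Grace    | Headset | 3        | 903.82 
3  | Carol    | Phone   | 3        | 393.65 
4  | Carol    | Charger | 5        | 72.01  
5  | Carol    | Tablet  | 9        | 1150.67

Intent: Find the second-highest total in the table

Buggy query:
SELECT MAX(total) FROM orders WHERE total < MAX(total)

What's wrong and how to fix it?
Bug: The inner MAX is an aggregate inside WHERE, which is not allowed

Fix: Put the inner MAX in a scalar subquery

Corrected query:
SELECT MAX(total) FROM orders WHERE total < (SELECT MAX(total) FROM orders)

Result:
MAX(total)
----------
903.82    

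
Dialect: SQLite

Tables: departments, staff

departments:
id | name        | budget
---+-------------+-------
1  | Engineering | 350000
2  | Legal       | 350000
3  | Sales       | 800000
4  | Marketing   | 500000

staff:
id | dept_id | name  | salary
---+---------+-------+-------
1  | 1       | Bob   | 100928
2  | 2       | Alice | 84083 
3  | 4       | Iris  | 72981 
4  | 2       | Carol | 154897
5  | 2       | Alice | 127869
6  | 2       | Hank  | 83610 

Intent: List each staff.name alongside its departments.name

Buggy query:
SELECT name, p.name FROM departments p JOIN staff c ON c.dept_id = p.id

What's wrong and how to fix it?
Bug: Both tables have a 'name' column; the unqualified reference is ambiguous

Fix: Prefix ambiguous columns with the table alias

Corrected query:
SELECT c.name, p.name FROM departments p JOIN staff c ON c.dept_id = p.id

Result:
name  | name       
------+------------
Bob   | Engineering
Alice | Legal      
Iris  | Marketing  
Carol | Legal      
Alice | Legal      
Hank  | Legal      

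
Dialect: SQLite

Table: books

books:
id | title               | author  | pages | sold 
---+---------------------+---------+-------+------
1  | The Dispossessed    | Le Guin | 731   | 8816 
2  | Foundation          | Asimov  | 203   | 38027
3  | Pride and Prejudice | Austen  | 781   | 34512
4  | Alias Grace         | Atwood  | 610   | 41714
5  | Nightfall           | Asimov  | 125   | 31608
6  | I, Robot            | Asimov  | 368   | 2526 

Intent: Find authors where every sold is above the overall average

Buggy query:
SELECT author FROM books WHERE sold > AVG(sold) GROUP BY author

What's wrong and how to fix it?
Bug: WHERE evaluates per row before aggregation, so AVG() is unavailable

Fix: Compute the overall average in a scalar subquery and compare each group's MIN against it in HAVING

Corrected query:
SELECT author FROM books GROUP BY author HAVING MIN(sold) > (SELECT AVG(sold) FROM books)

Result:
author
------
Atwood
Austen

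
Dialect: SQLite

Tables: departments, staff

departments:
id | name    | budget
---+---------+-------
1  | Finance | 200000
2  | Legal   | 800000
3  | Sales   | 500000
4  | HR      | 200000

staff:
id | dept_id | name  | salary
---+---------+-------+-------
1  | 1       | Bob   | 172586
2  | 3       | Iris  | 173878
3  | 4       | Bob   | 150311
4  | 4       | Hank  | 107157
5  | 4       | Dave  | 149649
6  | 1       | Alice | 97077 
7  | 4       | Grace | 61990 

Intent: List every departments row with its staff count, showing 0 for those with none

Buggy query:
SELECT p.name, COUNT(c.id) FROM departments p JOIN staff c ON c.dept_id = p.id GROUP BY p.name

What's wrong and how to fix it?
Bug: INNER JOIN drops departments rows that have no matching staff rows

Fix: Switch to LEFT JOIN to retain unmatched parent rows

Corrected query:
SELECT p.name, COUNT(c.id) FROM departments p LEFT JOIN staff c ON c.dept_id = p.id GROUP BY p.name

Result:
name    | COUNT(c.id)
--------+------------
Finance | 2          
HR      | 4          
Legal   | 0          
Sales   | 1          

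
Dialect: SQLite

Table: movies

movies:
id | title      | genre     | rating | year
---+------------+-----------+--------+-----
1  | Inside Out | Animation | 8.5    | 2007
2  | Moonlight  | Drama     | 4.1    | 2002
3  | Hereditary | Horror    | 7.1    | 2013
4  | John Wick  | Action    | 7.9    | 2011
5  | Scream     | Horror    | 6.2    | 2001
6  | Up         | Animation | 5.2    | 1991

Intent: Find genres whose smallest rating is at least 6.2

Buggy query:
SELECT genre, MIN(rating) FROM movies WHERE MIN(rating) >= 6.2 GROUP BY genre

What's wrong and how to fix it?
Bug: Aggregates like MIN are computed per group after WHERE runs

Fix: Use HAVING for the per-group MIN condition

Corrected query:
SELECT genre, MIN(rating) FROM movies GROUP BY genre HAVING MIN(rating) >= 6.2

Result:
genre  | MIN(rating)
-------+------------
Action | 7.9        
Horror | 6.2        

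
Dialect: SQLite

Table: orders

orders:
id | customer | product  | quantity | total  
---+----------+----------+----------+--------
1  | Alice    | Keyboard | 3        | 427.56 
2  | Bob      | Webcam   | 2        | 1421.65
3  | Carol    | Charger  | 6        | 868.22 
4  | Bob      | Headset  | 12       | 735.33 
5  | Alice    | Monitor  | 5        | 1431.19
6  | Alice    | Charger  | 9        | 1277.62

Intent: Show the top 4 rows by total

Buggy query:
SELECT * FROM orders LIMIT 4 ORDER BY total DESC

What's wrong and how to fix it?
Bug: ORDER BY cannot follow LIMIT; LIMIT is the final clause

Fix: Swap the clauses: ORDER BY first, then LIMIT

Corrected query:
SELECT * FROM orders ORDER BY total DESC LIMIT 4

Result:
id | customer | product | quantity | total  
---+----------+---------+----------+--------
5  | Alice    | Monitor | 5        | 1431.19
2  | Bob      | Webcam  | 2        | 1421.65
6  | Alice    | Charger | 9        | 1277.62
3  | Carol    | Charger | 6        | 868.22 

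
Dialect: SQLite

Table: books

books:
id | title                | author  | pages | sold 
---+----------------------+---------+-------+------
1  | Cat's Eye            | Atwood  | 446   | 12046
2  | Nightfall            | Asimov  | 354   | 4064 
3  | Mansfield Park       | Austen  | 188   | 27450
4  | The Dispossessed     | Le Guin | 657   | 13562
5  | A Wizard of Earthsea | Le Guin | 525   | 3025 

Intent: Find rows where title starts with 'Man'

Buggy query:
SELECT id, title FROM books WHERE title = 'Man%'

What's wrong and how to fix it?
Bug: Wildcards only work with LIKE; '=' treats '%' as a literal character

Fix: Use LIKE for wildcard pattern matching

Corrected query:
SELECT id, title FROM books WHERE title LIKE 'Man%'

Result:
id | title         
---+---------------
3  | Mansfield Park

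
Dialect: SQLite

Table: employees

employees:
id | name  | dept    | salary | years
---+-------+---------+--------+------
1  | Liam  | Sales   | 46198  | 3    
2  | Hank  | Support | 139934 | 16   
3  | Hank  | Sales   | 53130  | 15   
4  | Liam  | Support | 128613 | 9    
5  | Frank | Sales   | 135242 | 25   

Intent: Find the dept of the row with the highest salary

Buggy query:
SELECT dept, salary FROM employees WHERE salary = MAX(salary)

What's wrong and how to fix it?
Bug: WHERE is evaluated per row; an aggregate over the whole table isn't defined there

Fix: Use a subquery: WHERE salary = (SELECT MAX(salary) FROM employees)

Corrected query:
SELECT dept, salary FROM employees WHERE salary = (SELECT MAX(salary) FROM employees)

Result:
dept    | salary
--------+-------
Support | 139934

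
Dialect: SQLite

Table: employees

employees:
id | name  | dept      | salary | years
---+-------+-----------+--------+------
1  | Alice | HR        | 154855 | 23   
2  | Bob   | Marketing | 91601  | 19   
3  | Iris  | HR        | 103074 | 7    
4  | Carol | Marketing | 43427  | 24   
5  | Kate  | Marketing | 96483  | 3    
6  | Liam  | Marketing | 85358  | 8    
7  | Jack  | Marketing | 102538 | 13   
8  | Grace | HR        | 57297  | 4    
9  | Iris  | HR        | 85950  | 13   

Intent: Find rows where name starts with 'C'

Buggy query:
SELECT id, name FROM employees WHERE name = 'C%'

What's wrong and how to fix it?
Bug: '=' compares the literal string including the % character; pattern matching needs LIKE

Fix: Replace '=' with LIKE so 'C%' is treated as a pattern

Corrected query:
SELECT id, name FROM employees WHERE name LIKE 'C%'

Result:
id | name 
---+------
4  | Carol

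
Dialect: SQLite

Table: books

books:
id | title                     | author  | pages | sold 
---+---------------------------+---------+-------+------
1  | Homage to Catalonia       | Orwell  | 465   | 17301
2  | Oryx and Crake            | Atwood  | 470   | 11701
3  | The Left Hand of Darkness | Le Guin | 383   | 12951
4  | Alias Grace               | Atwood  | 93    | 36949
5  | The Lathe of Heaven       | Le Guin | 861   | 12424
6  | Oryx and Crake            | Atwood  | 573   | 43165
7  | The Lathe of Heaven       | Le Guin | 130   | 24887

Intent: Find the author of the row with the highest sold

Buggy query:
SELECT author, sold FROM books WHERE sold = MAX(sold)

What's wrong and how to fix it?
Bug: MAX(sold) is an aggregate and cannot be used directly in WHERE

Fix: Wrap MAX in a scalar subquery so WHERE compares against a single value

Corrected query:
SELECT author, sold FROM books WHERE sold = (SELECT MAX(sold) FROM books)

Result:
author | sold 
-------+------
Atwood | 43165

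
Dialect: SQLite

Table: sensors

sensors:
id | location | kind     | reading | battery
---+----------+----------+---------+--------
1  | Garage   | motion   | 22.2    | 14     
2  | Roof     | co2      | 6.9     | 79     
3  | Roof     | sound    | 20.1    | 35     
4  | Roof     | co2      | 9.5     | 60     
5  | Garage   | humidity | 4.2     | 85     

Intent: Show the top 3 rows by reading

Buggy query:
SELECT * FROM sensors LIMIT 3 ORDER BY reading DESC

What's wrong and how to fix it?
Bug: LIMIT must come after ORDER BY

Fix: Swap the clauses: ORDER BY first, then LIMIT

Corrected query:
SELECT * FROM sensors ORDER BY reading DESC LIMIT 3

Result:
id | location | kind   | reading | battery
---+----------+--------+---------+--------
1  | Garage   | motion | 22.2    | 14     
3  | Roof     | sound  | 20.1    | 35     
4  | Roof     | co2    | 9.5     | 60     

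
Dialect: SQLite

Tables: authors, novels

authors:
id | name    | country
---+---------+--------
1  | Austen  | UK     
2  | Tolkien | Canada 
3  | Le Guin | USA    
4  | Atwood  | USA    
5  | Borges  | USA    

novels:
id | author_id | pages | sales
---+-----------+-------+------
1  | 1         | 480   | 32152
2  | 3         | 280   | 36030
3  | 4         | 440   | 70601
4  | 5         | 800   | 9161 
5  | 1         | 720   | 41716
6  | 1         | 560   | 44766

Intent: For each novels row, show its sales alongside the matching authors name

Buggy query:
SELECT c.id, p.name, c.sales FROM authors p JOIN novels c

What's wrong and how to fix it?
Bug: JOIN with no ON clause produces a cartesian product; every novels row pairs with every authors row

Fix: Add ON c.author_id = p.id to the JOIN

Corrected query:
SELECT c.id, p.name, c.sales FROM authors p JOIN novels c ON c.author_id = p.id

Result:
id | name    | sales
---+---------+------
1  | Austen  | 32152
2  | Le Guin | 36030
3  | Atwood  | 70601
4  | Borges  | 9161 
5  | Austen  | 41716
6  | Austen  | 44766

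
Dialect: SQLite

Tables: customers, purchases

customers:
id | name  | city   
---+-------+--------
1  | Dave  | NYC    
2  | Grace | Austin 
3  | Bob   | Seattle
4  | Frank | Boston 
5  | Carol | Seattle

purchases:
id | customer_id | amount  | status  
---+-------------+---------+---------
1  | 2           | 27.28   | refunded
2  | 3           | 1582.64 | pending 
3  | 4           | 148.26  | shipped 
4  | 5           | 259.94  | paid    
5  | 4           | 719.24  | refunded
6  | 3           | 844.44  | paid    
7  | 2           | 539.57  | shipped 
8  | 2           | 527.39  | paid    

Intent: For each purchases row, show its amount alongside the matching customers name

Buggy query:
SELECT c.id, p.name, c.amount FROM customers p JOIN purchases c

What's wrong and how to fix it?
Bug: Missing join condition: each purchases row is matched to all customers rows instead of just its own

Fix: Add ON c.customer_id = p.id to the JOIN

Corrected query:
SELECT c.id, p.name, c.amount FROM customers p JOIN purchases c ON c.customer_id = p.id

Result:
id | name  | amount 
---+-------+--------
1  | Grace | 27.28  
2  | Bob   | 1582.64
3  | Frank | 148.26 
4  | Carol | 259.94 
5  | Frank | 719.24 
6  | Bob   | 844.44 
7  | Grace | 539.57 
8  | Grace | 527.39 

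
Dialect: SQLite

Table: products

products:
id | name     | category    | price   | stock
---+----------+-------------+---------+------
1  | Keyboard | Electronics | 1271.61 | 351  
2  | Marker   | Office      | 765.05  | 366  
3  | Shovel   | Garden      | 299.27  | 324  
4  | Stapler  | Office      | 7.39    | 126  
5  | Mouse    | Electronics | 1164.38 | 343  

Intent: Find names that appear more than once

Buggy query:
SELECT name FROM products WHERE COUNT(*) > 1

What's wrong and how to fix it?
Bug: COUNT(*) is an aggregate and cannot be used in WHERE

Fix: GROUP BY name, then filter groups with HAVING COUNT(*) > 1

Corrected query:
SELECT name FROM products GROUP BY name HAVING COUNT(*) > 1

Result:
(no rows)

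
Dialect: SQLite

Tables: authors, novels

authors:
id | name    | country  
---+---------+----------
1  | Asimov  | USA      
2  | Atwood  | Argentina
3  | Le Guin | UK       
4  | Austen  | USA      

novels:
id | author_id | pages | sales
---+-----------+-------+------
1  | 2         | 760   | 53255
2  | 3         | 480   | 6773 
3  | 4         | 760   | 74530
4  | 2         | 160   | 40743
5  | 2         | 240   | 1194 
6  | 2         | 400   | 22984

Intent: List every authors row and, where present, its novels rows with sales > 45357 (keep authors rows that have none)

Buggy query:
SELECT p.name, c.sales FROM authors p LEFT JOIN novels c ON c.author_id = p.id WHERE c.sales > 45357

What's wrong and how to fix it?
Bug: A WHERE condition on the right-hand table after LEFT JOIN drops unmatched parents

Fix: Put 'c.sales > 45357' in the JOIN's ON clause instead of WHERE

Corrected query:
SELECT p.name, c.sales FROM authors p LEFT JOIN novels c ON c.author_id = p.id AND c.sales > 45357

Result:
name    | sales
--------+------
Asimov  | NULL 
Atwood  | 53255
Le Guin | NULL 
Austen  | 74530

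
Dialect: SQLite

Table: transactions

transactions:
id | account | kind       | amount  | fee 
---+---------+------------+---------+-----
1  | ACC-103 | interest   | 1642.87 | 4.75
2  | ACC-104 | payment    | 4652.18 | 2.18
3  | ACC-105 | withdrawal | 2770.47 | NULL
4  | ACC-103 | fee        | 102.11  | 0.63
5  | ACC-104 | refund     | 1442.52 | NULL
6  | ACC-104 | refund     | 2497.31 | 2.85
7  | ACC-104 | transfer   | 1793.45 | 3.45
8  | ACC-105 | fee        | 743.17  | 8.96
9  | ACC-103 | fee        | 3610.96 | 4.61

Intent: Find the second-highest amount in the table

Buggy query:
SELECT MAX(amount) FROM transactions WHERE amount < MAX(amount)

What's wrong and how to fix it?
Bug: MAX(amount) on the right of the comparison is an aggregate-in-WHERE error

Fix: Put the inner MAX in a scalar subquery

Corrected query:
SELECT MAX(amount) FROM transactions WHERE amount < (SELECT MAX(amount) FROM transactions)

Result:
MAX(amount)
-----------
3610.96    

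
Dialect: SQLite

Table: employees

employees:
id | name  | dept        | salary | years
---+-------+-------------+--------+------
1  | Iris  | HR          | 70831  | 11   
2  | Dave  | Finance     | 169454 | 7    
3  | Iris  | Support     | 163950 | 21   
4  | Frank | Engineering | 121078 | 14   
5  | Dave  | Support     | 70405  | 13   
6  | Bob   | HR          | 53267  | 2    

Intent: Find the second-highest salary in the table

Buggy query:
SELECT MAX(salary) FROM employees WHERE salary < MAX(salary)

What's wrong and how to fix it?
Bug: The inner MAX is an aggregate inside WHERE, which is not allowed

Fix: Put the inner MAX in a scalar subquery

Corrected query:
SELECT MAX(salary) FROM employees WHERE salary < (SELECT MAX(salary) FROM employees)

Result:
MAX(salary)
-----------
163950     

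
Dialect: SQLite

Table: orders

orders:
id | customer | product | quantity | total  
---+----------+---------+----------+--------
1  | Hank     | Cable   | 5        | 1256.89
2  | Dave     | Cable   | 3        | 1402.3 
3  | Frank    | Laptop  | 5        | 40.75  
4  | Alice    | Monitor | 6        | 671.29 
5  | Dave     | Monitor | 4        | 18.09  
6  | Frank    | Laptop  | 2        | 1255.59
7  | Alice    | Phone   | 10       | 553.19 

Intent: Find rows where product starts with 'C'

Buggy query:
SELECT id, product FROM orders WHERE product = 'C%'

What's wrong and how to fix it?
Bug: Wildcards only work with LIKE; '=' treats '%' as a literal character

Fix: Use LIKE for wildcard pattern matching

Corrected query:
SELECT id, product FROM orders WHERE product LIKE 'C%'

Result:
id | product
---+--------
1  | Cable  
2  | Cable  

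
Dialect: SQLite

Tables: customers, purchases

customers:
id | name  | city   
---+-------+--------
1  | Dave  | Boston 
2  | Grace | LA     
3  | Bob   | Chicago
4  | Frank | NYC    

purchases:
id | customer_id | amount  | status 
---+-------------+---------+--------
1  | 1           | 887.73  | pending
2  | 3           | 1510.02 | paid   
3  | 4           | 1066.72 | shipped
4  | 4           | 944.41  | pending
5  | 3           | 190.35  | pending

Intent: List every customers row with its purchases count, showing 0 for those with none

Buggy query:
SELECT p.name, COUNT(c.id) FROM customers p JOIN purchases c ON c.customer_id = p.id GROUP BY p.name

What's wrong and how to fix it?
Bug: An inner join excludes parents with zero children

Fix: Use LEFT JOIN so parents without children still appear (COUNT(c.id) gives 0)

Corrected query:
SELECT p.name, COUNT(c.id) FROM customers p LEFT JOIN purchases c ON c.customer_id = p.id GROUP BY p.name

Result:
name  | COUNT(c.id)
------+------------
Bob   | 2          
Dave  | 1          
Frank | 2          
Grace | 0          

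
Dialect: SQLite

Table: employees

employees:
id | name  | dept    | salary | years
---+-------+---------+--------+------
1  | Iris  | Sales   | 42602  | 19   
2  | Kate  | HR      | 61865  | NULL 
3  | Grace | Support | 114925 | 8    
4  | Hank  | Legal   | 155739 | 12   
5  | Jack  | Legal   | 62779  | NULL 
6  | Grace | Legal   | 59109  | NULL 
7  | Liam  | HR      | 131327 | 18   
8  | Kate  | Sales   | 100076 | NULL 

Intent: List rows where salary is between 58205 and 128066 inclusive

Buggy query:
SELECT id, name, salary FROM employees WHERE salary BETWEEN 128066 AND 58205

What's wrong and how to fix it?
Bug: The bounds are reversed; BETWEEN a AND b requires a <= b to match anything

Fix: Swap the bounds so the smaller value comes first

Corrected query:
SELECT id, name, salary FROM employees WHERE salary BETWEEN 58205 AND 128066

Result:
id | name  | salary
---+-------+-------
2  | Kate  | 61865 
3  | Grace | 114925
5  | Jack  | 62779 
6  | Grace | 59109 
8  | Kate  | 100076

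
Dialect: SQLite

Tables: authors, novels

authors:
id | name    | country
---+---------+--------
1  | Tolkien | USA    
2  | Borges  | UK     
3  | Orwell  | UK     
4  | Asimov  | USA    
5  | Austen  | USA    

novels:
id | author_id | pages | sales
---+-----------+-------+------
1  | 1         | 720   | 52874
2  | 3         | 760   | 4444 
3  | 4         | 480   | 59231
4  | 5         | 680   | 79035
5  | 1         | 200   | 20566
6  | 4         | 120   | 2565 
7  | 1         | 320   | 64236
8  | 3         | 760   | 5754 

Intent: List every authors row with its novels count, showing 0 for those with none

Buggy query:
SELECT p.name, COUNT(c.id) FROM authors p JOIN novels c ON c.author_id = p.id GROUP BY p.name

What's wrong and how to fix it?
Bug: INNER JOIN drops authors rows that have no matching novels rows

Fix: Switch to LEFT JOIN to retain unmatched parent rows

Corrected query:
SELECT p.name, COUNT(c.id) FROM authors p LEFT JOIN novels c ON c.author_id = p.id GROUP BY p.name

Result:
name    | COUNT(c.id)
--------+------------
Asimov  | 2          
Austen  | 1          
Borges  | 0          
Orwell  | 2          
Tolkien | 3          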